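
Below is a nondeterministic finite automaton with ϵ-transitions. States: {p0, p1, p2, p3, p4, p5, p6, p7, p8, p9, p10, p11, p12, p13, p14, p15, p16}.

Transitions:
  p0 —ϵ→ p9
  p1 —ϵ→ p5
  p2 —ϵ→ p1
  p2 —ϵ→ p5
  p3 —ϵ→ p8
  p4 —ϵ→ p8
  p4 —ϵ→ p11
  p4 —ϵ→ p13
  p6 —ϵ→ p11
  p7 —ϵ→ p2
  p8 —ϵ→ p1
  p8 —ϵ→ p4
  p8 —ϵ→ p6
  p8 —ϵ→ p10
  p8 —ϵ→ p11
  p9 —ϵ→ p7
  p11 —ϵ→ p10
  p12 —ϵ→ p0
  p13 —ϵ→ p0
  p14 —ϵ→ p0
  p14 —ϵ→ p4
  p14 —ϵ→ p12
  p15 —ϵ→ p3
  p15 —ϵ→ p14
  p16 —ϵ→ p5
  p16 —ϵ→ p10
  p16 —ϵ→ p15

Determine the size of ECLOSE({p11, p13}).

Start with {p11, p13}.
From p11 via ϵ: add p10.
From p13 via ϵ: add p0.
From p0 via ϵ: add p9.
From p9 via ϵ: add p7.
From p7 via ϵ: add p2.
From p2 via ϵ: add p1, p5.
ϵ-closure = {p0, p1, p2, p5, p7, p9, p10, p11, p13}, which has 9 states.

9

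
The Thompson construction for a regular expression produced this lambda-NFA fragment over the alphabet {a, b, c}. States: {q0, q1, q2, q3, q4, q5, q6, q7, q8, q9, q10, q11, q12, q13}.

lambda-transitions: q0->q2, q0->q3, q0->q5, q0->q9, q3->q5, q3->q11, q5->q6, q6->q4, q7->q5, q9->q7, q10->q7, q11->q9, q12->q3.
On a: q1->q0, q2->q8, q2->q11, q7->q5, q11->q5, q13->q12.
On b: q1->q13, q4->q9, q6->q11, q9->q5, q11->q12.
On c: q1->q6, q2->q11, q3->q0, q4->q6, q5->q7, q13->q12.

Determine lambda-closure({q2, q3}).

{q2, q3, q4, q5, q6, q7, q9, q11}

Start with {q2, q3}.
From q3 via lambda: add q5, q11.
From q5 via lambda: add q6.
From q11 via lambda: add q9.
From q6 via lambda: add q4.
From q9 via lambda: add q7.
No new states can be added; the closed set is {q2, q3, q4, q5, q6, q7, q9, q11}.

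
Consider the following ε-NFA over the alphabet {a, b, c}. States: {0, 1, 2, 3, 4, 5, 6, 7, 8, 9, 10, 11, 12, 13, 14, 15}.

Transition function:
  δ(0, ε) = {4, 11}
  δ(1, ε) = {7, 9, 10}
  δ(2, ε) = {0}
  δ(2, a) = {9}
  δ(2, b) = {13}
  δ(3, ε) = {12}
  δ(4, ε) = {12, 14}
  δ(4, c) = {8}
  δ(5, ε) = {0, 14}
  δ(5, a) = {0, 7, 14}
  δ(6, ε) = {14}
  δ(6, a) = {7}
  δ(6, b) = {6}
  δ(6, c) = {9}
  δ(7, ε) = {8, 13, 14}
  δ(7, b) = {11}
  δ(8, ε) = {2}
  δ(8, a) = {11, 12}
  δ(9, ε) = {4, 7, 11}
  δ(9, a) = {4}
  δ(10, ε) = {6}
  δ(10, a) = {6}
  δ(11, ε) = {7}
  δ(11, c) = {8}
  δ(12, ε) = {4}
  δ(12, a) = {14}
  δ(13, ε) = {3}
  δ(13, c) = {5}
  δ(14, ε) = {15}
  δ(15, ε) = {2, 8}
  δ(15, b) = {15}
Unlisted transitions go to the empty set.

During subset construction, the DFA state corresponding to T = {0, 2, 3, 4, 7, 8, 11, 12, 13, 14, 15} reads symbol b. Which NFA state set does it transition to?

2 on b → {13}.
7 on b → {11}.
15 on b → {15}.
No b-transition from 0, 3, 4, 8, 11, 12, 13, 14.
Union after reading b: {11, 13, 15}.
Now take the ε-closure:
From 11 via ε: add 7.
From 13 via ε: add 3.
From 15 via ε: add 2, 8.
From 2 via ε: add 0.
From 3 via ε: add 12.
From 7 via ε: add 14.
From 0 via ε: add 4.
No new states can be added; the closed set is {0, 2, 3, 4, 7, 8, 11, 12, 13, 14, 15}.

{0, 2, 3, 4, 7, 8, 11, 12, 13, 14, 15}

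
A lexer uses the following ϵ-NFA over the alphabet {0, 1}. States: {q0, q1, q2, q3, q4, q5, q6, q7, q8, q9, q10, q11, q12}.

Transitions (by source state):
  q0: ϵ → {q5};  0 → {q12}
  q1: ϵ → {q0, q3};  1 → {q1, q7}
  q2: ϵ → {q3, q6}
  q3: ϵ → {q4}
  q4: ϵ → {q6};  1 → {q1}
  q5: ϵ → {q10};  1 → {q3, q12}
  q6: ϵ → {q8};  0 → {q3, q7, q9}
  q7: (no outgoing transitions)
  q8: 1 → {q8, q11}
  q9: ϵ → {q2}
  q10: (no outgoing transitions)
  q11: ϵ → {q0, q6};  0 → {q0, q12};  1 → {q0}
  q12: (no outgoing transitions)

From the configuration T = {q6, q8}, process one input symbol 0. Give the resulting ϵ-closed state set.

{q2, q3, q4, q6, q7, q8, q9}

q6 on 0 → {q3, q7, q9}.
No 0-transition from q8.
Union after reading 0: {q3, q7, q9}.
Now take the ϵ-closure:
From q3 via ϵ: add q4.
From q9 via ϵ: add q2.
From q2 via ϵ: add q6.
From q6 via ϵ: add q8.
No new states can be added; the closed set is {q2, q3, q4, q6, q7, q8, q9}.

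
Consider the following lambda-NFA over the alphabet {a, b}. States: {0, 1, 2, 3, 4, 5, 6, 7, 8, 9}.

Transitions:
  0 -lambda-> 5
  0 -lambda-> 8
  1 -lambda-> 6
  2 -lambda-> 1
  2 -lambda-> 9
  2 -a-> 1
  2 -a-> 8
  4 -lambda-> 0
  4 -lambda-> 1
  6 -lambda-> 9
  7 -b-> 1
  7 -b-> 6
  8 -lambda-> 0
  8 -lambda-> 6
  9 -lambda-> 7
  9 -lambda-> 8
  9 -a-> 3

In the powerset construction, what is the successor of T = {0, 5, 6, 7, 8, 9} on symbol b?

7 on b → {1, 6}.
No b-transition from 0, 5, 6, 8, 9.
Union after reading b: {1, 6}.
Now take the lambda-closure:
From 6 via lambda: add 9.
From 9 via lambda: add 7, 8.
From 8 via lambda: add 0.
From 0 via lambda: add 5.
No new states can be added; the closed set is {0, 1, 5, 6, 7, 8, 9}.

{0, 1, 5, 6, 7, 8, 9}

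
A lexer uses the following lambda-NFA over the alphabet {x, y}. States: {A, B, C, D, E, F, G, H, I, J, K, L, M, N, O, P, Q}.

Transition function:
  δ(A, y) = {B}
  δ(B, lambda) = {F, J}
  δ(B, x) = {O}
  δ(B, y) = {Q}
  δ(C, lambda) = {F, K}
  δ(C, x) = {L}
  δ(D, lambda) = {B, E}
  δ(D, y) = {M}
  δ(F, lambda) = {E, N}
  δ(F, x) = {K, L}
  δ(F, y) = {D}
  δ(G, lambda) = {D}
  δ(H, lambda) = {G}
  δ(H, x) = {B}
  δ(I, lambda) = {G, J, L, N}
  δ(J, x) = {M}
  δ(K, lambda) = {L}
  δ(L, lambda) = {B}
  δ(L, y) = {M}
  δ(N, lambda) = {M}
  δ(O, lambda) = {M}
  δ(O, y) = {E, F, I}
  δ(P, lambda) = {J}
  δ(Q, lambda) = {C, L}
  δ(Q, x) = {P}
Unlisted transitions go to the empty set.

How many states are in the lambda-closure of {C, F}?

Start with {C, F}.
From C via lambda: add K.
From F via lambda: add E, N.
From K via lambda: add L.
From N via lambda: add M.
From L via lambda: add B.
From B via lambda: add J.
lambda-closure = {B, C, E, F, J, K, L, M, N}, which has 9 states.

9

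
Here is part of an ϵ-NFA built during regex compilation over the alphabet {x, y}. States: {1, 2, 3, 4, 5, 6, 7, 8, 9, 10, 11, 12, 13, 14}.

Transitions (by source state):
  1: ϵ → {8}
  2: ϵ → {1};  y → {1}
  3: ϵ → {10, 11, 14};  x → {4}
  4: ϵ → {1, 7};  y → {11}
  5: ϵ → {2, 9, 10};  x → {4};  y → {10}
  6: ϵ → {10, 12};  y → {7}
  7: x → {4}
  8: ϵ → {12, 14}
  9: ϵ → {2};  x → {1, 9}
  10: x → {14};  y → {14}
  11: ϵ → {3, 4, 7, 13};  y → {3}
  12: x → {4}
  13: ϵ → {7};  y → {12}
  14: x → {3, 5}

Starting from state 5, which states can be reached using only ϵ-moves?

Start with {5}.
From 5 via ϵ: add 2, 9, 10.
From 2 via ϵ: add 1.
From 1 via ϵ: add 8.
From 8 via ϵ: add 12, 14.
No new states can be added; the closed set is {1, 2, 5, 8, 9, 10, 12, 14}.

{1, 2, 5, 8, 9, 10, 12, 14}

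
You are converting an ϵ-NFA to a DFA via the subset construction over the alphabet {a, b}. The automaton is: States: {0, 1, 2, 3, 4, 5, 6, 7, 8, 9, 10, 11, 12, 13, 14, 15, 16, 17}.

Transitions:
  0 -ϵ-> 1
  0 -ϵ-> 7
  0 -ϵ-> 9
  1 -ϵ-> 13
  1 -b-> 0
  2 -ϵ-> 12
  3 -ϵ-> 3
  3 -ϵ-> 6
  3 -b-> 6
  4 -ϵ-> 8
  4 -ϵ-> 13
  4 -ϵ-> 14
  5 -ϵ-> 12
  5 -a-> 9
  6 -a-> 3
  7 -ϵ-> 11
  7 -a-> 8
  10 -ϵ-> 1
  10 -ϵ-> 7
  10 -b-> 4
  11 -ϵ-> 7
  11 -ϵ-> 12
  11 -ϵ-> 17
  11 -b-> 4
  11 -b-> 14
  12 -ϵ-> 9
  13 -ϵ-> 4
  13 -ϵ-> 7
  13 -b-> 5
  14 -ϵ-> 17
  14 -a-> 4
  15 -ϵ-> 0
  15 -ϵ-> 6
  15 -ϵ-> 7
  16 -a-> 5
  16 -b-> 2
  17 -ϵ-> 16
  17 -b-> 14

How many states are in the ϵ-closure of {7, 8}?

7

Start with {7, 8}.
From 7 via ϵ: add 11.
From 11 via ϵ: add 12, 17.
From 12 via ϵ: add 9.
From 17 via ϵ: add 16.
ϵ-closure = {7, 8, 9, 11, 12, 16, 17}, which has 7 states.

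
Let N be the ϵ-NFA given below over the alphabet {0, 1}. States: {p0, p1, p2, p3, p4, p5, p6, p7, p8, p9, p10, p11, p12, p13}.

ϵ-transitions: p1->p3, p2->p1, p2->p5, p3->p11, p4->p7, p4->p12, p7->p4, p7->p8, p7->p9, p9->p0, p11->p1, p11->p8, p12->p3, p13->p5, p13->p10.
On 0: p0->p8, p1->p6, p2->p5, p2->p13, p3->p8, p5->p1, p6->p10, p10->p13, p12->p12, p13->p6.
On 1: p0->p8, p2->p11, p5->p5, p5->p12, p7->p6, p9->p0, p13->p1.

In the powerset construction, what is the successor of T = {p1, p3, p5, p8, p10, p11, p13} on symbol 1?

p5 on 1 → {p5, p12}.
p13 on 1 → {p1}.
No 1-transition from p1, p3, p8, p10, p11.
Union after reading 1: {p1, p5, p12}.
Now take the ϵ-closure:
From p1 via ϵ: add p3.
From p3 via ϵ: add p11.
From p11 via ϵ: add p8.
No new states can be added; the closed set is {p1, p3, p5, p8, p11, p12}.

{p1, p3, p5, p8, p11, p12}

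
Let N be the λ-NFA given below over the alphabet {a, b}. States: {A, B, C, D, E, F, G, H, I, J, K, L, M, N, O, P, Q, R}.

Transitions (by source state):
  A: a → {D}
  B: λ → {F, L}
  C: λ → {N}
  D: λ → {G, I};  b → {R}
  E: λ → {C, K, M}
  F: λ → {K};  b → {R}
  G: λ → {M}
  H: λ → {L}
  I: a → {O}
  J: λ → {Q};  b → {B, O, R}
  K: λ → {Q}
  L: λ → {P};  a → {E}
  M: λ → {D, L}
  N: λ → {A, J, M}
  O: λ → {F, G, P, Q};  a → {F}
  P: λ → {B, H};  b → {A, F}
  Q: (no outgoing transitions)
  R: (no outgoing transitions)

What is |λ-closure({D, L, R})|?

Start with {D, L, R}.
From D via λ: add G, I.
From L via λ: add P.
From G via λ: add M.
From P via λ: add B, H.
From B via λ: add F.
From F via λ: add K.
From K via λ: add Q.
λ-closure = {B, D, F, G, H, I, K, L, M, P, Q, R}, which has 12 states.

12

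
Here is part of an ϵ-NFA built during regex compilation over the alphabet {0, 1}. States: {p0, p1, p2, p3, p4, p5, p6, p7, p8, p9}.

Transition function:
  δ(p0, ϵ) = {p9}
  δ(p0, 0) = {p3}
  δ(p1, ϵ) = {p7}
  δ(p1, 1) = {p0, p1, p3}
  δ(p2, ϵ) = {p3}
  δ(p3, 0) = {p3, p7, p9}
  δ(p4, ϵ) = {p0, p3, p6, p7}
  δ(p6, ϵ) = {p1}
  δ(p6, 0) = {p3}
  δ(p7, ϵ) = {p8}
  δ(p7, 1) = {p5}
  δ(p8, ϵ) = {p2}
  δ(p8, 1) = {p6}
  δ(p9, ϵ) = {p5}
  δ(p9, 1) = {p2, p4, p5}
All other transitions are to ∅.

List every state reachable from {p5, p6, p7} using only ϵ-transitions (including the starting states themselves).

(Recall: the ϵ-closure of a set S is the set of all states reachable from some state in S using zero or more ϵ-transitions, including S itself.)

Start with {p5, p6, p7}.
From p6 via ϵ: add p1.
From p7 via ϵ: add p8.
From p8 via ϵ: add p2.
From p2 via ϵ: add p3.
No new states can be added; the closed set is {p1, p2, p3, p5, p6, p7, p8}.

{p1, p2, p3, p5, p6, p7, p8}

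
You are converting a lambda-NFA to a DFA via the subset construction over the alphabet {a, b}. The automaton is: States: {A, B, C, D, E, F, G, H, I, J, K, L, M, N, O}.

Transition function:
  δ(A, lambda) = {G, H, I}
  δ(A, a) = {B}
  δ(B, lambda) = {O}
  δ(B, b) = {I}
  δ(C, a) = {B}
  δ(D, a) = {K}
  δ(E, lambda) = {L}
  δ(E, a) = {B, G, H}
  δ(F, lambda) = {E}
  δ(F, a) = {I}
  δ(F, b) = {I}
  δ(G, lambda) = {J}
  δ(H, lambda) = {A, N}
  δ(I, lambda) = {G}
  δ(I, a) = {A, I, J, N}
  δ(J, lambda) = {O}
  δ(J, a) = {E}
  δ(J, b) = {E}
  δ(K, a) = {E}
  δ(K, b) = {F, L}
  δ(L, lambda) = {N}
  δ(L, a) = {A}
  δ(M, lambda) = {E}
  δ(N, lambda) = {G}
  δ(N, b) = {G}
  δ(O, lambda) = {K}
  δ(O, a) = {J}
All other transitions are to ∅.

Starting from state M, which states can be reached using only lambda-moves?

{E, G, J, K, L, M, N, O}

Start with {M}.
From M via lambda: add E.
From E via lambda: add L.
From L via lambda: add N.
From N via lambda: add G.
From G via lambda: add J.
From J via lambda: add O.
From O via lambda: add K.
No new states can be added; the closed set is {E, G, J, K, L, M, N, O}.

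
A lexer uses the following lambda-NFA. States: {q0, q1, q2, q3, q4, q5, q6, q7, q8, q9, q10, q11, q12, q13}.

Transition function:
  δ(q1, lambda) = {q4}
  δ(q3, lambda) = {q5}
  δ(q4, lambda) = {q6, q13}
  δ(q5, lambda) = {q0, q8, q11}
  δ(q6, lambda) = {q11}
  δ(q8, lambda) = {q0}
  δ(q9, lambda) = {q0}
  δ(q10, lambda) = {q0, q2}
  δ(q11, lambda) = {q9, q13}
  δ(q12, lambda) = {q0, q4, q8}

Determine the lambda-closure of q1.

{q0, q1, q4, q6, q9, q11, q13}

Start with {q1}.
From q1 via lambda: add q4.
From q4 via lambda: add q6, q13.
From q6 via lambda: add q11.
From q11 via lambda: add q9.
From q9 via lambda: add q0.
No new states can be added; the closed set is {q0, q1, q4, q6, q9, q11, q13}.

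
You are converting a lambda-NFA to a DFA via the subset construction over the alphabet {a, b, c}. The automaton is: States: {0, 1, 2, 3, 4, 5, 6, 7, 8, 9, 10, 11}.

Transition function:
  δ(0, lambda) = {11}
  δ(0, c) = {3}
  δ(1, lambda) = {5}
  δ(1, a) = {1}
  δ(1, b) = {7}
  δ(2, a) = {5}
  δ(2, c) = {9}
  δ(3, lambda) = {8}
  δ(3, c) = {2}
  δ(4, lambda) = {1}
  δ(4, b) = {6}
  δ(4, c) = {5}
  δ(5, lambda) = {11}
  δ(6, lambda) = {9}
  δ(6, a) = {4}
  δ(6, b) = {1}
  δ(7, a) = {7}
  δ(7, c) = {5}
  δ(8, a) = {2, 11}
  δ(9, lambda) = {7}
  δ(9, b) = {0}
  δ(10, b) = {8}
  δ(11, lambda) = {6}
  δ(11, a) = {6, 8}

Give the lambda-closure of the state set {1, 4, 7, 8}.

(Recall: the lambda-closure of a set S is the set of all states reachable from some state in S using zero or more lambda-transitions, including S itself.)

Start with {1, 4, 7, 8}.
From 1 via lambda: add 5.
From 5 via lambda: add 11.
From 11 via lambda: add 6.
From 6 via lambda: add 9.
No new states can be added; the closed set is {1, 4, 5, 6, 7, 8, 9, 11}.

{1, 4, 5, 6, 7, 8, 9, 11}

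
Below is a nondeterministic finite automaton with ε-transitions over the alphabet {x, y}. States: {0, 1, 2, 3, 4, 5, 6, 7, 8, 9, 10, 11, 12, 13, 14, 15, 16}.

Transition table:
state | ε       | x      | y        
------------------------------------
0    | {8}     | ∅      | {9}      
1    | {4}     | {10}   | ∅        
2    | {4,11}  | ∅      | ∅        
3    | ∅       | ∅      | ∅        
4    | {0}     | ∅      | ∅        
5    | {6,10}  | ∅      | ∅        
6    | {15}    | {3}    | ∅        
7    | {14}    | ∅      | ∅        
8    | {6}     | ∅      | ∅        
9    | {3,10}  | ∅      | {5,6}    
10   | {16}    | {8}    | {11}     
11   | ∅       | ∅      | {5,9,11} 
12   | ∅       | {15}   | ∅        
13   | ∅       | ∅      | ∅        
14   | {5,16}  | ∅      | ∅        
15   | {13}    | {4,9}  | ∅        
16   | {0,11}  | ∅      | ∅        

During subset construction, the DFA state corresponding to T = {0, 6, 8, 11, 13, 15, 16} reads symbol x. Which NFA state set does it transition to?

6 on x → {3}.
15 on x → {4, 9}.
No x-transition from 0, 8, 11, 13, 16.
Union after reading x: {3, 4, 9}.
Now take the ε-closure:
From 4 via ε: add 0.
From 9 via ε: add 10.
From 0 via ε: add 8.
From 10 via ε: add 16.
From 8 via ε: add 6.
From 16 via ε: add 11.
From 6 via ε: add 15.
From 15 via ε: add 13.
No new states can be added; the closed set is {0, 3, 4, 6, 8, 9, 10, 11, 13, 15, 16}.

{0, 3, 4, 6, 8, 9, 10, 11, 13, 15, 16}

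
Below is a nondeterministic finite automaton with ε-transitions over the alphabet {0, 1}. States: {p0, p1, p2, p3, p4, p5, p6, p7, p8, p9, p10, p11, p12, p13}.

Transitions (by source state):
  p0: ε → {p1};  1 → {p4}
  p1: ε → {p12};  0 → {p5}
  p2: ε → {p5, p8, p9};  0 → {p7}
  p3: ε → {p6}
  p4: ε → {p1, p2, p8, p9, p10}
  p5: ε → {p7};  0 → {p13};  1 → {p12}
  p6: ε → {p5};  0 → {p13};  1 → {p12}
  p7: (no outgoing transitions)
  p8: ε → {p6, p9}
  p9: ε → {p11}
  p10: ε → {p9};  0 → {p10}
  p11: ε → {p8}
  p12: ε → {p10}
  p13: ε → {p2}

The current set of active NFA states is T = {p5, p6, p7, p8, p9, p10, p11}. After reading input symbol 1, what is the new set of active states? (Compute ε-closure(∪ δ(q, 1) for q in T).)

{p5, p6, p7, p8, p9, p10, p11, p12}

p5 on 1 → {p12}.
p6 on 1 → {p12}.
No 1-transition from p7, p8, p9, p10, p11.
Union after reading 1: {p12}.
Now take the ε-closure:
From p12 via ε: add p10.
From p10 via ε: add p9.
From p9 via ε: add p11.
From p11 via ε: add p8.
From p8 via ε: add p6.
From p6 via ε: add p5.
From p5 via ε: add p7.
No new states can be added; the closed set is {p5, p6, p7, p8, p9, p10, p11, p12}.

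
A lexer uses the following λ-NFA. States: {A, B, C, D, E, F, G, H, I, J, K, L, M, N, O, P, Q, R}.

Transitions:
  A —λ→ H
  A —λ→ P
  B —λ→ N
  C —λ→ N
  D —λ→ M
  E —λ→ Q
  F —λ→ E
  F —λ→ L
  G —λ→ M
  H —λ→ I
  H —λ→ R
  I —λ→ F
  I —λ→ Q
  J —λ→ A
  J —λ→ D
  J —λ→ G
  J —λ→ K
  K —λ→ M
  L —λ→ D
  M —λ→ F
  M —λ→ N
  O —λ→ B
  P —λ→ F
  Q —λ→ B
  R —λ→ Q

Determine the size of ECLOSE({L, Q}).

Start with {L, Q}.
From L via λ: add D.
From Q via λ: add B.
From B via λ: add N.
From D via λ: add M.
From M via λ: add F.
From F via λ: add E.
λ-closure = {B, D, E, F, L, M, N, Q}, which has 8 states.

8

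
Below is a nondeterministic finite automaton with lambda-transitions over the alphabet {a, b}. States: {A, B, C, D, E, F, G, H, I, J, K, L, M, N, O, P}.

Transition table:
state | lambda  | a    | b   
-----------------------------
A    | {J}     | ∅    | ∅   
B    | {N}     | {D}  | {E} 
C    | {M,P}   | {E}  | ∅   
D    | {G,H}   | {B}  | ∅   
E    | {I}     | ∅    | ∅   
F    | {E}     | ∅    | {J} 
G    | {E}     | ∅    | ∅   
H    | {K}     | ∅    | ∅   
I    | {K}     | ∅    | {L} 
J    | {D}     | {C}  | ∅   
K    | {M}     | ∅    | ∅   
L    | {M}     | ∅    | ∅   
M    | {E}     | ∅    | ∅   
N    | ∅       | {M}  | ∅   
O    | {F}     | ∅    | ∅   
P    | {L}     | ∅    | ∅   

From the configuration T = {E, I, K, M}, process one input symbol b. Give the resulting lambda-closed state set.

{E, I, K, L, M}

I on b → {L}.
No b-transition from E, K, M.
Union after reading b: {L}.
Now take the lambda-closure:
From L via lambda: add M.
From M via lambda: add E.
From E via lambda: add I.
From I via lambda: add K.
No new states can be added; the closed set is {E, I, K, L, M}.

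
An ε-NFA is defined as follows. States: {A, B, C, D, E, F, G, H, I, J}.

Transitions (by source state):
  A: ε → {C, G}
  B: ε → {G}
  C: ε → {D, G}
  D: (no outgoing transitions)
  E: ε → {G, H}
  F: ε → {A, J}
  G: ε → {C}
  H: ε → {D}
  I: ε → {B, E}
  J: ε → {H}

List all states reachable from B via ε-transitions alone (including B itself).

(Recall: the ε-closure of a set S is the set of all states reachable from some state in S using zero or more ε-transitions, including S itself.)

Start with {B}.
From B via ε: add G.
From G via ε: add C.
From C via ε: add D.
No new states can be added; the closed set is {B, C, D, G}.

{B, C, D, G}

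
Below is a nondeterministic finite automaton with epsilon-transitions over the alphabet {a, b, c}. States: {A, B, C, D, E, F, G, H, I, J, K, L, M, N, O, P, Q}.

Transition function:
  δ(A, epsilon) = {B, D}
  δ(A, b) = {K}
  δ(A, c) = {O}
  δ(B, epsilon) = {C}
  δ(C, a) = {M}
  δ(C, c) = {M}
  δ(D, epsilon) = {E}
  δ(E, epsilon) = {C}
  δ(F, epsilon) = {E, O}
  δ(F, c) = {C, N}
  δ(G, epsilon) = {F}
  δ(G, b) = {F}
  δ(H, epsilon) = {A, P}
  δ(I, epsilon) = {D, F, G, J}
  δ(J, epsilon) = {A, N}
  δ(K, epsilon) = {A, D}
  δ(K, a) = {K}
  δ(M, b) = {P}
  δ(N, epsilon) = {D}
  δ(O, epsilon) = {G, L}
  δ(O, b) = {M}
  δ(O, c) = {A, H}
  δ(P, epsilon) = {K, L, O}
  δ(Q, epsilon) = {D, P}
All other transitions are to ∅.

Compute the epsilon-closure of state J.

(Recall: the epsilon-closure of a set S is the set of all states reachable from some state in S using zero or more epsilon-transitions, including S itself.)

{A, B, C, D, E, J, N}

Start with {J}.
From J via epsilon: add A, N.
From A via epsilon: add B, D.
From B via epsilon: add C.
From D via epsilon: add E.
No new states can be added; the closed set is {A, B, C, D, E, J, N}.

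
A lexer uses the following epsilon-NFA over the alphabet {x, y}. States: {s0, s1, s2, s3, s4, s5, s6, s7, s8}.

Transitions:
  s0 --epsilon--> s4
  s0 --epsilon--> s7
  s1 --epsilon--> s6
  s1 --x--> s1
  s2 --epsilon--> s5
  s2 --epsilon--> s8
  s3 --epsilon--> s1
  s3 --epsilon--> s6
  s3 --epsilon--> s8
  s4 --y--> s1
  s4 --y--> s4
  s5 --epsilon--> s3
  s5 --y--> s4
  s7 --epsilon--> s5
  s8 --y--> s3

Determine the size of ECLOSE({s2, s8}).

6

Start with {s2, s8}.
From s2 via epsilon: add s5.
From s5 via epsilon: add s3.
From s3 via epsilon: add s1, s6.
epsilon-closure = {s1, s2, s3, s5, s6, s8}, which has 6 states.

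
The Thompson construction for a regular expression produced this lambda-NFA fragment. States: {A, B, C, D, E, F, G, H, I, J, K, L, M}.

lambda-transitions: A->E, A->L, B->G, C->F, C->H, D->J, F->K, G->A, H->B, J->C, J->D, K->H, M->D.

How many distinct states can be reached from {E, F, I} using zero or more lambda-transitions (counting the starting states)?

Start with {E, F, I}.
From F via lambda: add K.
From K via lambda: add H.
From H via lambda: add B.
From B via lambda: add G.
From G via lambda: add A.
From A via lambda: add L.
lambda-closure = {A, B, E, F, G, H, I, K, L}, which has 9 states.

9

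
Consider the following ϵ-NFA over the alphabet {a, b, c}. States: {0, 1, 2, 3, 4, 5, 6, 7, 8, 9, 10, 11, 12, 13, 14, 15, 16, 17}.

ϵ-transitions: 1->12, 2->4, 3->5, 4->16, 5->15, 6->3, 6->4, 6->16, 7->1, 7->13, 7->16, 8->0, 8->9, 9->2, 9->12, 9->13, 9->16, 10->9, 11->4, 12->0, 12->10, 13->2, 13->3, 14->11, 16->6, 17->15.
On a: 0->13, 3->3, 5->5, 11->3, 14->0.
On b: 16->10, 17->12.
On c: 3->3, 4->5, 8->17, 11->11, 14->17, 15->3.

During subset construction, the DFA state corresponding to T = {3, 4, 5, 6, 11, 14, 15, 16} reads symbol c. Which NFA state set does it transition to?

{3, 4, 5, 6, 11, 15, 16, 17}

3 on c → {3}.
4 on c → {5}.
11 on c → {11}.
14 on c → {17}.
15 on c → {3}.
No c-transition from 5, 6, 16.
Union after reading c: {3, 5, 11, 17}.
Now take the ϵ-closure:
From 5 via ϵ: add 15.
From 11 via ϵ: add 4.
From 4 via ϵ: add 16.
From 16 via ϵ: add 6.
No new states can be added; the closed set is {3, 4, 5, 6, 11, 15, 16, 17}.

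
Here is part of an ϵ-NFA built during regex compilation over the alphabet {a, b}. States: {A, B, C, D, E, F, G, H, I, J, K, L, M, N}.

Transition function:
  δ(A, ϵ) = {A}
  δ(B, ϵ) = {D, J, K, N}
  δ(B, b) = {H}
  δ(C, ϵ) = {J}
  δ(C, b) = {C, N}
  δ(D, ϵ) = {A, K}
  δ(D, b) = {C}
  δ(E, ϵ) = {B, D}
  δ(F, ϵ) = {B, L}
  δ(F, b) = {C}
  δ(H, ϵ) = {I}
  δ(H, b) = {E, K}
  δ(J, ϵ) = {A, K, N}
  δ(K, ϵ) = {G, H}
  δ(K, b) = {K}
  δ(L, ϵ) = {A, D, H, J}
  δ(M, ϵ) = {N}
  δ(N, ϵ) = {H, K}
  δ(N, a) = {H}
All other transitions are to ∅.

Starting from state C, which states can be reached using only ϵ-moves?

Start with {C}.
From C via ϵ: add J.
From J via ϵ: add A, K, N.
From K via ϵ: add G, H.
From H via ϵ: add I.
No new states can be added; the closed set is {A, C, G, H, I, J, K, N}.

{A, C, G, H, I, J, K, N}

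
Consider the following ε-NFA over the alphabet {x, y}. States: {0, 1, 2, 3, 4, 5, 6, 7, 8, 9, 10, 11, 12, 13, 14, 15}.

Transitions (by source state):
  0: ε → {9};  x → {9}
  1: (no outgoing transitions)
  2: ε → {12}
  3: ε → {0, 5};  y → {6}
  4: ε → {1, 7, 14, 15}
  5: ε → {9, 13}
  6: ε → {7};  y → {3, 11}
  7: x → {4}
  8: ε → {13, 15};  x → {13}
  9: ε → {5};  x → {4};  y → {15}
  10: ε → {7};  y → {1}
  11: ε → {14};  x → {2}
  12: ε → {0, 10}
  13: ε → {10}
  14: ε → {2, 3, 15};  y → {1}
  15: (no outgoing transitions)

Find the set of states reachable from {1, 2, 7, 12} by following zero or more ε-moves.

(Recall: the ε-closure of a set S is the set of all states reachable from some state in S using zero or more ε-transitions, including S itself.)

{0, 1, 2, 5, 7, 9, 10, 12, 13}

Start with {1, 2, 7, 12}.
From 12 via ε: add 0, 10.
From 0 via ε: add 9.
From 9 via ε: add 5.
From 5 via ε: add 13.
No new states can be added; the closed set is {0, 1, 2, 5, 7, 9, 10, 12, 13}.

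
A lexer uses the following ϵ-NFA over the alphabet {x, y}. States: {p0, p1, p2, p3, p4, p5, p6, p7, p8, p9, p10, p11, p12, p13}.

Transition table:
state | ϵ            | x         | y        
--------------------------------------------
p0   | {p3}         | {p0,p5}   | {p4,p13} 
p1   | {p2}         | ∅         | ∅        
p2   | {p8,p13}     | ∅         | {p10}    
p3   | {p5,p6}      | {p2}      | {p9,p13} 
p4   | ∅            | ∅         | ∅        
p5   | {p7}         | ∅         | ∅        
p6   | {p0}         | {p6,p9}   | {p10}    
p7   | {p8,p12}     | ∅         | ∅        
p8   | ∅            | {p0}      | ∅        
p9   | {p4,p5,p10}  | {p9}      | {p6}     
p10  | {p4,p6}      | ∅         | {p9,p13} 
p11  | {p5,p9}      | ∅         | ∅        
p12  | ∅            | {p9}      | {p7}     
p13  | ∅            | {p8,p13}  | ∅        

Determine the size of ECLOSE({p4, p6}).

8

Start with {p4, p6}.
From p6 via ϵ: add p0.
From p0 via ϵ: add p3.
From p3 via ϵ: add p5.
From p5 via ϵ: add p7.
From p7 via ϵ: add p8, p12.
ϵ-closure = {p0, p3, p4, p5, p6, p7, p8, p12}, which has 8 states.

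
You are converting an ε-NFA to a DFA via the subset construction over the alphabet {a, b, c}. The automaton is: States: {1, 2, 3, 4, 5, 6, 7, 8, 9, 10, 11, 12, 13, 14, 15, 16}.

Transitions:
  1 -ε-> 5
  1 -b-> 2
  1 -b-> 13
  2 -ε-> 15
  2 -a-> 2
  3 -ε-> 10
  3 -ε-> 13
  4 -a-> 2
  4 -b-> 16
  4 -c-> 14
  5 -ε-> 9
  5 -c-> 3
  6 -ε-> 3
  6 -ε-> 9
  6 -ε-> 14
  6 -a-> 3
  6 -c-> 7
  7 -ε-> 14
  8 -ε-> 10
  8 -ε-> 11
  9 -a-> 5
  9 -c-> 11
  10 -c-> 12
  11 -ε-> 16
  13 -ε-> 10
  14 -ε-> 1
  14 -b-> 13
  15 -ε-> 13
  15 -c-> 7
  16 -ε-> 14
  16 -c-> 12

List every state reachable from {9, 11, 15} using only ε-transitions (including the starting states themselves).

{1, 5, 9, 10, 11, 13, 14, 15, 16}

Start with {9, 11, 15}.
From 11 via ε: add 16.
From 15 via ε: add 13.
From 13 via ε: add 10.
From 16 via ε: add 14.
From 14 via ε: add 1.
From 1 via ε: add 5.
No new states can be added; the closed set is {1, 5, 9, 10, 11, 13, 14, 15, 16}.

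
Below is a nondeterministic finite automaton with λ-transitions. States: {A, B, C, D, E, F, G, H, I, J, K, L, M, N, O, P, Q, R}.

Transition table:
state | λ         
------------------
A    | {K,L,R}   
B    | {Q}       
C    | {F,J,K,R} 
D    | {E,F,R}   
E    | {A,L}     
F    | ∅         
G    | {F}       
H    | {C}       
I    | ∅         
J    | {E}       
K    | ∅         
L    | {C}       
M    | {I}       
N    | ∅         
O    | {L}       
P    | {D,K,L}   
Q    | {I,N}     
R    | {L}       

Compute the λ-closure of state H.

{A, C, E, F, H, J, K, L, R}

Start with {H}.
From H via λ: add C.
From C via λ: add F, J, K, R.
From J via λ: add E.
From R via λ: add L.
From E via λ: add A.
No new states can be added; the closed set is {A, C, E, F, H, J, K, L, R}.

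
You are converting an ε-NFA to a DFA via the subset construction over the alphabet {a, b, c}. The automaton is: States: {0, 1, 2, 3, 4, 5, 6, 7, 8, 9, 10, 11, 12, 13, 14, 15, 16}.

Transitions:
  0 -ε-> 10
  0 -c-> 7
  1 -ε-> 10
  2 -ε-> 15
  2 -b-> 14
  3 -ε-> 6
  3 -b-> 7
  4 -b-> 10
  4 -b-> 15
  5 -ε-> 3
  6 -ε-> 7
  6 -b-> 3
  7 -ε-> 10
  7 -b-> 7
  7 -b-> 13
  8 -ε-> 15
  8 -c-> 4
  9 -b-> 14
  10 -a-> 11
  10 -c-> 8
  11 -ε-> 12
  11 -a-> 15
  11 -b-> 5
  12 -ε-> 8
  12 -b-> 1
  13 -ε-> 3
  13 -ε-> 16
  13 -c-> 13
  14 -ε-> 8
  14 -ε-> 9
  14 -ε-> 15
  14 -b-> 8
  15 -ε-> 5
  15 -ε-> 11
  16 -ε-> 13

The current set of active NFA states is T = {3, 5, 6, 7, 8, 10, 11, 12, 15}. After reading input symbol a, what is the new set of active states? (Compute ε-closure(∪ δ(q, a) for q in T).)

{3, 5, 6, 7, 8, 10, 11, 12, 15}

10 on a → {11}.
11 on a → {15}.
No a-transition from 3, 5, 6, 7, 8, 12, 15.
Union after reading a: {11, 15}.
Now take the ε-closure:
From 11 via ε: add 12.
From 15 via ε: add 5.
From 5 via ε: add 3.
From 12 via ε: add 8.
From 3 via ε: add 6.
From 6 via ε: add 7.
From 7 via ε: add 10.
No new states can be added; the closed set is {3, 5, 6, 7, 8, 10, 11, 12, 15}.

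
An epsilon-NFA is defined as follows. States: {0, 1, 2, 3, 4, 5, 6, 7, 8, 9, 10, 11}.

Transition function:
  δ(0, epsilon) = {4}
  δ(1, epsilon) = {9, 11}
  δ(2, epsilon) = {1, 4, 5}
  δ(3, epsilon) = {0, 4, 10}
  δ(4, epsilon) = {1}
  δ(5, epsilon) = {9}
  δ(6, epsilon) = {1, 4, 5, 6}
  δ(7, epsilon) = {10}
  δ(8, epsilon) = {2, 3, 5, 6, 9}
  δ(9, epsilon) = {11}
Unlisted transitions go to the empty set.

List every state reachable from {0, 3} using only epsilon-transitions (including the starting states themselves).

{0, 1, 3, 4, 9, 10, 11}

Start with {0, 3}.
From 0 via epsilon: add 4.
From 3 via epsilon: add 10.
From 4 via epsilon: add 1.
From 1 via epsilon: add 9, 11.
No new states can be added; the closed set is {0, 1, 3, 4, 9, 10, 11}.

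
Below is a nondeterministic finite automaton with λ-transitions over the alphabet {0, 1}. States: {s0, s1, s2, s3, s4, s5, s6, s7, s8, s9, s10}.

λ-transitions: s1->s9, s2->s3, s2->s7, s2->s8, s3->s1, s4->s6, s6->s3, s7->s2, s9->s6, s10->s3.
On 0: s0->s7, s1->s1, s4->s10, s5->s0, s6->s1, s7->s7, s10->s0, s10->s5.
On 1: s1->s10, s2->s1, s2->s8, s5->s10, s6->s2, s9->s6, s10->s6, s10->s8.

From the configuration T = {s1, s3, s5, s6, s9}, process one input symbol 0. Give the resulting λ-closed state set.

{s0, s1, s3, s6, s9}

s1 on 0 → {s1}.
s5 on 0 → {s0}.
s6 on 0 → {s1}.
No 0-transition from s3, s9.
Union after reading 0: {s0, s1}.
Now take the λ-closure:
From s1 via λ: add s9.
From s9 via λ: add s6.
From s6 via λ: add s3.
No new states can be added; the closed set is {s0, s1, s3, s6, s9}.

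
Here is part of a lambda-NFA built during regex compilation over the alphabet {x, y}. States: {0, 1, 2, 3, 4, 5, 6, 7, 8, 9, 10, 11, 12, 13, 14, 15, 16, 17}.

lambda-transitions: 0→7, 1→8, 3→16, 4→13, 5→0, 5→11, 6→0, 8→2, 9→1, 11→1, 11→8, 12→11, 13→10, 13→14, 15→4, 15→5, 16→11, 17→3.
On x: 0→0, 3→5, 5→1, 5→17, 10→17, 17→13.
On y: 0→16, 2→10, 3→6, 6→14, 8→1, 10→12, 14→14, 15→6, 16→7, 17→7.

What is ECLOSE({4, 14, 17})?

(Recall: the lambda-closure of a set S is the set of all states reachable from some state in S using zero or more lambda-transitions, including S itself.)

Start with {4, 14, 17}.
From 4 via lambda: add 13.
From 17 via lambda: add 3.
From 3 via lambda: add 16.
From 13 via lambda: add 10.
From 16 via lambda: add 11.
From 11 via lambda: add 1, 8.
From 8 via lambda: add 2.
No new states can be added; the closed set is {1, 2, 3, 4, 8, 10, 11, 13, 14, 16, 17}.

{1, 2, 3, 4, 8, 10, 11, 13, 14, 16, 17}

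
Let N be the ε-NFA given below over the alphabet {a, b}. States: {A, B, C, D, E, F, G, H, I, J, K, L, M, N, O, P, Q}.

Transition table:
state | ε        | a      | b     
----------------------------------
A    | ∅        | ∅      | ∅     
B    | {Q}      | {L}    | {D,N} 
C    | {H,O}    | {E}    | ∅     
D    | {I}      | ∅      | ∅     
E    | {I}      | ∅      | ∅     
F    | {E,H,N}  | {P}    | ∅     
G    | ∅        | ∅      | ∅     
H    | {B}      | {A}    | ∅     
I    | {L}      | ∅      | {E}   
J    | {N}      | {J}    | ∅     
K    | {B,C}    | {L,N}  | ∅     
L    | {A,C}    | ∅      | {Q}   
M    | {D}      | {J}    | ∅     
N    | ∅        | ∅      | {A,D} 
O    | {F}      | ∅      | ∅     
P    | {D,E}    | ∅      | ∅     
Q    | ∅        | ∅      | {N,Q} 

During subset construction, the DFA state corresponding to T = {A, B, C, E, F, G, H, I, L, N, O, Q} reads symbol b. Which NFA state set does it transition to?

B on b → {D, N}.
I on b → {E}.
L on b → {Q}.
N on b → {A, D}.
Q on b → {N, Q}.
No b-transition from A, C, E, F, G, H, O.
Union after reading b: {A, D, E, N, Q}.
Now take the ε-closure:
From D via ε: add I.
From I via ε: add L.
From L via ε: add C.
From C via ε: add H, O.
From H via ε: add B.
From O via ε: add F.
No new states can be added; the closed set is {A, B, C, D, E, F, H, I, L, N, O, Q}.

{A, B, C, D, E, F, H, I, L, N, O, Q}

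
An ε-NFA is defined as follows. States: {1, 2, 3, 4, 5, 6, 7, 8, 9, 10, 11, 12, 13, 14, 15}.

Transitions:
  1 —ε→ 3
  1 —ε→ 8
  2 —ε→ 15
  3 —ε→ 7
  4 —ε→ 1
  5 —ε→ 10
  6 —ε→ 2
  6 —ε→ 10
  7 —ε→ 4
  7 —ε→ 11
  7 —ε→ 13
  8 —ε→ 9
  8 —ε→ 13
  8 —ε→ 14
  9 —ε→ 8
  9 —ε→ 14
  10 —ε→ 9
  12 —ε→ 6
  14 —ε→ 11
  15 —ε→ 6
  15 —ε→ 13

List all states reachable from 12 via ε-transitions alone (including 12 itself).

Start with {12}.
From 12 via ε: add 6.
From 6 via ε: add 2, 10.
From 2 via ε: add 15.
From 10 via ε: add 9.
From 9 via ε: add 8, 14.
From 15 via ε: add 13.
From 14 via ε: add 11.
No new states can be added; the closed set is {2, 6, 8, 9, 10, 11, 12, 13, 14, 15}.

{2, 6, 8, 9, 10, 11, 12, 13, 14, 15}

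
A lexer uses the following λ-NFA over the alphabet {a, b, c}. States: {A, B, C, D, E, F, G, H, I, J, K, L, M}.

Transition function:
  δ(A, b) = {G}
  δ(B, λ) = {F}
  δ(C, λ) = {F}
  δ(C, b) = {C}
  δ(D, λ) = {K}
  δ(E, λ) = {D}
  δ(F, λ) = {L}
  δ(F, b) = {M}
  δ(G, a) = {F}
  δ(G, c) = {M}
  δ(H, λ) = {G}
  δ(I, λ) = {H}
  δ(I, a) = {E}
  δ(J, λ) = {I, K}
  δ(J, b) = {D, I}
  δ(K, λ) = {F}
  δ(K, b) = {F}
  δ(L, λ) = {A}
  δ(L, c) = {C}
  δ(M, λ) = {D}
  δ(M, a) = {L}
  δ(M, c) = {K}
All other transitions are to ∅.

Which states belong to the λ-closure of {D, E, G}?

{A, D, E, F, G, K, L}

Start with {D, E, G}.
From D via λ: add K.
From K via λ: add F.
From F via λ: add L.
From L via λ: add A.
No new states can be added; the closed set is {A, D, E, F, G, K, L}.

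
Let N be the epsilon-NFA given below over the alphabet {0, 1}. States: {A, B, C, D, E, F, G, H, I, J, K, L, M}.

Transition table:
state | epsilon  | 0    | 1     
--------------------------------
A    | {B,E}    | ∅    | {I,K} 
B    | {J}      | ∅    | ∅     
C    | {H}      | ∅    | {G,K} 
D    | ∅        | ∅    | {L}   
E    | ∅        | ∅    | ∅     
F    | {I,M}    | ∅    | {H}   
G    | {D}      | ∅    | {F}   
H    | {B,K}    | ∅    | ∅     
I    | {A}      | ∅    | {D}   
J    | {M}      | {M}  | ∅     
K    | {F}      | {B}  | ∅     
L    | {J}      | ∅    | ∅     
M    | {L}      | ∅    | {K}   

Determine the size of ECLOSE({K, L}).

Start with {K, L}.
From K via epsilon: add F.
From L via epsilon: add J.
From F via epsilon: add I, M.
From I via epsilon: add A.
From A via epsilon: add B, E.
epsilon-closure = {A, B, E, F, I, J, K, L, M}, which has 9 states.

9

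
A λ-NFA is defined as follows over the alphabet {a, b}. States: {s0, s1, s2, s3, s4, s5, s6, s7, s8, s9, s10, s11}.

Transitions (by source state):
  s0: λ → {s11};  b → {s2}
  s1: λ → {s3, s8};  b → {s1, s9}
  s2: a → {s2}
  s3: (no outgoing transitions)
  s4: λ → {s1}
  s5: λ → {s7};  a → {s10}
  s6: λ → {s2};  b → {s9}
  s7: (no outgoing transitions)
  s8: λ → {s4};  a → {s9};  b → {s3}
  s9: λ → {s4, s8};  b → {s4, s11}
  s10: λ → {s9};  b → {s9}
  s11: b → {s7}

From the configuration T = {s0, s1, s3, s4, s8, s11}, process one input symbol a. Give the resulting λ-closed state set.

{s1, s3, s4, s8, s9}

s8 on a → {s9}.
No a-transition from s0, s1, s3, s4, s11.
Union after reading a: {s9}.
Now take the λ-closure:
From s9 via λ: add s4, s8.
From s4 via λ: add s1.
From s1 via λ: add s3.
No new states can be added; the closed set is {s1, s3, s4, s8, s9}.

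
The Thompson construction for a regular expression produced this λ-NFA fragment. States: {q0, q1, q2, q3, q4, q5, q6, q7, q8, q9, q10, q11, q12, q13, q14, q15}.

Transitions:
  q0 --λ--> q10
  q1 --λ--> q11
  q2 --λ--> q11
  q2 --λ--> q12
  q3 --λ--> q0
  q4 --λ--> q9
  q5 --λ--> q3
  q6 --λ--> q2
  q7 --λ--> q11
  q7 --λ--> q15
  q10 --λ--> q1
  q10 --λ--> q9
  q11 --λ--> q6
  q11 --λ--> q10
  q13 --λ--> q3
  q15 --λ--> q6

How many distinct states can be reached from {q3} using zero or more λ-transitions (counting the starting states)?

Start with {q3}.
From q3 via λ: add q0.
From q0 via λ: add q10.
From q10 via λ: add q1, q9.
From q1 via λ: add q11.
From q11 via λ: add q6.
From q6 via λ: add q2.
From q2 via λ: add q12.
λ-closure = {q0, q1, q2, q3, q6, q9, q10, q11, q12}, which has 9 states.

9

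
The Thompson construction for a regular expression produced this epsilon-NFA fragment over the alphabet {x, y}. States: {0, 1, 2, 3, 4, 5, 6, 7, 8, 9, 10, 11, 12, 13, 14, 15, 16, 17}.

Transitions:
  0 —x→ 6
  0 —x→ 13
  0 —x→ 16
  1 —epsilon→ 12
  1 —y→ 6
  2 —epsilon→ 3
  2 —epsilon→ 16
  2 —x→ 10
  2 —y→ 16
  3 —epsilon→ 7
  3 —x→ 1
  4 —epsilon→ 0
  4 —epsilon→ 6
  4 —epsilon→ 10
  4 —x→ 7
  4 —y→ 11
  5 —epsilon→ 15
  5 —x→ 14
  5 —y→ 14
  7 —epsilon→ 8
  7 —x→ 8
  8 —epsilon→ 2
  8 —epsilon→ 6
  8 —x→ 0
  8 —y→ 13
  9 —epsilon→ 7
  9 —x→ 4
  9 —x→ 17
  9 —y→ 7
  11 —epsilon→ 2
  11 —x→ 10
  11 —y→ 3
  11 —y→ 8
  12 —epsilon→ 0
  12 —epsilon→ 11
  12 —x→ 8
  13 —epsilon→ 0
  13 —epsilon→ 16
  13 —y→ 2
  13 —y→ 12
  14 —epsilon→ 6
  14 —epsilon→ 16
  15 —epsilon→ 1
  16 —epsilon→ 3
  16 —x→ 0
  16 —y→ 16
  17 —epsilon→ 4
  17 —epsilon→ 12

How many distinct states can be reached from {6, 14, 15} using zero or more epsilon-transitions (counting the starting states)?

12

Start with {6, 14, 15}.
From 14 via epsilon: add 16.
From 15 via epsilon: add 1.
From 1 via epsilon: add 12.
From 16 via epsilon: add 3.
From 3 via epsilon: add 7.
From 12 via epsilon: add 0, 11.
From 7 via epsilon: add 8.
From 11 via epsilon: add 2.
epsilon-closure = {0, 1, 2, 3, 6, 7, 8, 11, 12, 14, 15, 16}, which has 12 states.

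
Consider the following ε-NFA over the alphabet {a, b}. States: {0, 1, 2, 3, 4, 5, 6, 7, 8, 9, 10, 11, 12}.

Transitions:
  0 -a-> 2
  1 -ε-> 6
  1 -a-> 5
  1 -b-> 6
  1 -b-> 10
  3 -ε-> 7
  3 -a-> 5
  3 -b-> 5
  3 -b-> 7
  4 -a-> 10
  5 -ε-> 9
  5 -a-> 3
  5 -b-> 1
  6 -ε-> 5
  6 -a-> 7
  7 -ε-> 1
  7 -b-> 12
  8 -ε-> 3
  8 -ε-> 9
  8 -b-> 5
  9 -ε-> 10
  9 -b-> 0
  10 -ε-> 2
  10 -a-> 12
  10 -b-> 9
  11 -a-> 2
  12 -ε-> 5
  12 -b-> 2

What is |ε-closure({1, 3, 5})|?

Start with {1, 3, 5}.
From 1 via ε: add 6.
From 3 via ε: add 7.
From 5 via ε: add 9.
From 9 via ε: add 10.
From 10 via ε: add 2.
ε-closure = {1, 2, 3, 5, 6, 7, 9, 10}, which has 8 states.

8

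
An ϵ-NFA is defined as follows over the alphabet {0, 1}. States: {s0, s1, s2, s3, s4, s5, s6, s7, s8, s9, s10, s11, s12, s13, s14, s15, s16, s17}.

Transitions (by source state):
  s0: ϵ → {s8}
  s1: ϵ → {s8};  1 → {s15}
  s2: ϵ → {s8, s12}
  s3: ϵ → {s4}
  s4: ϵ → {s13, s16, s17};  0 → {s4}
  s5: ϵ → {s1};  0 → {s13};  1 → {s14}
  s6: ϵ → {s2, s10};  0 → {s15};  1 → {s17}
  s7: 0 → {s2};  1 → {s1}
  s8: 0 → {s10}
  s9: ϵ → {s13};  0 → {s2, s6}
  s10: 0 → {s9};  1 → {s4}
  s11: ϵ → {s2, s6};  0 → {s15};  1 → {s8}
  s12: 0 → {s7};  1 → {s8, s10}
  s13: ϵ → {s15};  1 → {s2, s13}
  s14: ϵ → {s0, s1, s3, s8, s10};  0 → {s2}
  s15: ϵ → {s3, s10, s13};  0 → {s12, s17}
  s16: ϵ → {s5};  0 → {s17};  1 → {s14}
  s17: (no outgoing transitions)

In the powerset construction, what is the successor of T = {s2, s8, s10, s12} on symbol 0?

{s1, s3, s4, s5, s7, s8, s9, s10, s13, s15, s16, s17}

s8 on 0 → {s10}.
s10 on 0 → {s9}.
s12 on 0 → {s7}.
No 0-transition from s2.
Union after reading 0: {s7, s9, s10}.
Now take the ϵ-closure:
From s9 via ϵ: add s13.
From s13 via ϵ: add s15.
From s15 via ϵ: add s3.
From s3 via ϵ: add s4.
From s4 via ϵ: add s16, s17.
From s16 via ϵ: add s5.
From s5 via ϵ: add s1.
From s1 via ϵ: add s8.
No new states can be added; the closed set is {s1, s3, s4, s5, s7, s8, s9, s10, s13, s15, s16, s17}.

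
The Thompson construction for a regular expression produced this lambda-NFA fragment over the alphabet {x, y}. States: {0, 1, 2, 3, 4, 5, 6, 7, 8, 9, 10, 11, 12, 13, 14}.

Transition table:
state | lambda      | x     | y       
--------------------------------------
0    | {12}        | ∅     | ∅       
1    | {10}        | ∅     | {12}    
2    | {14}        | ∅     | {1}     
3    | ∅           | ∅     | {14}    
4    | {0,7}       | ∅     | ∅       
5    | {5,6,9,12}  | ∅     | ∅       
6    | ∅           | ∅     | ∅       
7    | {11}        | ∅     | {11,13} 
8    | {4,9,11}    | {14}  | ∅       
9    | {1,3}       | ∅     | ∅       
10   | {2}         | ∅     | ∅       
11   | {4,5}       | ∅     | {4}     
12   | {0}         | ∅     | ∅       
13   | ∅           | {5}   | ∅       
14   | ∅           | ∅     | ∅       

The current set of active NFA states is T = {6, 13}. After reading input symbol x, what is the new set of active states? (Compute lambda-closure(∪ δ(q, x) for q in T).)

{0, 1, 2, 3, 5, 6, 9, 10, 12, 14}

13 on x → {5}.
No x-transition from 6.
Union after reading x: {5}.
Now take the lambda-closure:
From 5 via lambda: add 6, 9, 12.
From 9 via lambda: add 1, 3.
From 12 via lambda: add 0.
From 1 via lambda: add 10.
From 10 via lambda: add 2.
From 2 via lambda: add 14.
No new states can be added; the closed set is {0, 1, 2, 3, 5, 6, 9, 10, 12, 14}.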